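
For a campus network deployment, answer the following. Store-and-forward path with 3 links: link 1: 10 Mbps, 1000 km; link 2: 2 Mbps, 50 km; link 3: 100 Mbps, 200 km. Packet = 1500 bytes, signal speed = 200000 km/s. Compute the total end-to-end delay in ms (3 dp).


Packet = 1500 bytes = 12000 bits. Store-and-forward: sum (t_trans + t_prop) per link.
Link 1: t_trans = 12000/(10*10^6) s = 1.2000 ms; t_prop = 1000/200000 s = 5.0000 ms; subtotal = 6.2000 ms
Link 2: t_trans = 12000/(2*10^6) s = 6.0000 ms; t_prop = 50/200000 s = 0.2500 ms; subtotal = 6.2500 ms
Link 3: t_trans = 12000/(100*10^6) s = 0.1200 ms; t_prop = 200/200000 s = 1.0000 ms; subtotal = 1.1200 ms
End-to-end = 6.2000 + 6.2500 + 1.1200 = 13.5700 ms -> 13.570 ms (3 dp)

13.570


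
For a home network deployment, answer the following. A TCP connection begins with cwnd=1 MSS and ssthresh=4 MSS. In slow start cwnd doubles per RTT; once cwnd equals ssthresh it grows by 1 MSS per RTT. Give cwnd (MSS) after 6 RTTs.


RTT 0: cwnd = 1 MSS (initial)
RTT 1: cwnd = 2 MSS (slow start, doubled)
RTT 2: cwnd = 4 MSS (slow start, doubled)
RTT 3: cwnd = 5 MSS (congestion avoidance, +1)
RTT 4: cwnd = 6 MSS (congestion avoidance, +1)
RTT 5: cwnd = 7 MSS (congestion avoidance, +1)
RTT 6: cwnd = 8 MSS (congestion avoidance, +1)

8


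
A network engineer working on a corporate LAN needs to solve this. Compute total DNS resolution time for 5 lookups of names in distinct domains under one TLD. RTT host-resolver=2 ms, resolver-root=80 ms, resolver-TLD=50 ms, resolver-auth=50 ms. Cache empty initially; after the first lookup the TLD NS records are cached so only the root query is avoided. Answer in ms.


Lookup 1 (cold cache): local + root + TLD + auth = 2 + 80 + 50 + 50 = 182 ms
Lookups 2..5 (TLD NS cached -> skip root; new domain -> still ask TLD and auth): local + TLD + auth = 2 + 50 + 50 = 102 ms each
Remaining 4 lookups: 4 * 102 = 408 ms
Total = 182 + 408 = 590 ms

590


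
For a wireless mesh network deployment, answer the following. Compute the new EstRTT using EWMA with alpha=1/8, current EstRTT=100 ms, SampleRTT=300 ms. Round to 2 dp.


Given: EstRTT = 100 ms, SampleRTT = 300 ms, alpha = 1/8
New EstRTT = (1 - alpha) * EstRTT + alpha * SampleRTT
(7/8) * 100 = 87.5
(1/8) * 300 = 37.5
New EstRTT = 87.5 + 37.5 = 125 ms -> 125.00 ms (2 dp)

125.00


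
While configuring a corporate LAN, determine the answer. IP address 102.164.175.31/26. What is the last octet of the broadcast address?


Given: IP = 102.164.175.31, prefix = /26
Host bits = 32 - 26 = 6
Network last octet = 31 AND mask = 0
Host part size = 2^6 - 1 = 63
Broadcast last octet = 0 OR 63 = 63

63


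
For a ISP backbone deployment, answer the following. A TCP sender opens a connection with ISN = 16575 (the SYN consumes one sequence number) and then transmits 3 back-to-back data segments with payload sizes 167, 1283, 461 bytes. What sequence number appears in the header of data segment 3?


The SYN occupies sequence number ISN = 16575, so the first data byte is ISN + 1 = 16576.
SEQ of data segment i = (ISN + 1) + sum of payload sizes of segments 1..i-1.
Segment 1: SEQ = 16576, payload = 167 bytes
Segment 2: SEQ = 16743, payload = 1283 bytes
Segment 3: SEQ = 18026, payload = 461 bytes
SEQ of segment 3 = 16576 + 167 + 1283 = 18026

18026


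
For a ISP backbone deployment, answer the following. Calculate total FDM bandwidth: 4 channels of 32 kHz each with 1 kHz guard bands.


Given: 4 channels, 32 kHz each, guard = 1 kHz
Channel bandwidth = 4 * 32 = 128 kHz
Guard bands = 3 gaps * 1 kHz = 3 kHz
Total = 128 + 3 = 131 kHz

131


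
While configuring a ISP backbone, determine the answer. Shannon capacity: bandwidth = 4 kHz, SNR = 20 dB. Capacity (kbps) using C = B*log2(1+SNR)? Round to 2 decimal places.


Given: B = 4 kHz, SNR = 20 dB
SNR linear = 10^(20/10) = 100
1 + SNR = 101
log2(101) = 6.6582114828
C = 4 * 1000 * 6.6582114828 = 26632.8459 bps
C = 26.632846 kbps -> 26.63 kbps (2 dp)

26.63


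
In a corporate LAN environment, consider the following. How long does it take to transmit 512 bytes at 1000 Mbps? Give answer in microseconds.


Given: packet = 512 bytes, bandwidth = 1000 Mbps
Packet in bits = 512 * 8 = 4096 bits
Bandwidth = 1000 * 10^6 = 1000000000 bps
Time = 4096 / 1000000000 seconds
Time in us = 4096 * 10^6 / 1000000000 = 4.096

4.096


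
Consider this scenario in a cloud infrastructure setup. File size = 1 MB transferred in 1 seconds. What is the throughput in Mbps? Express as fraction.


Given: file = 1 MB, time = 1 s
File in Mb = 1 * 8 = 8 Mb
Throughput = 8 / 1 Mbps
Throughput = 8 Mbps

8


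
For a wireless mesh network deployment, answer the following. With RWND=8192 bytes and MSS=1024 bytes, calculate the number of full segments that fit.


Given: RWND = 8192 bytes, MSS = 1024 bytes
Full segments = floor(RWND / MSS)
Full segments = floor(8192 / 1024)
Full segments = floor(8.0) = 8

8


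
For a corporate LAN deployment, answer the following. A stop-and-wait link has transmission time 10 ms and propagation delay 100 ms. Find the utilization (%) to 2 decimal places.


Given: Ttrans = 10 ms, Tprop = 100 ms
RTT = 2 * Tprop = 2 * 100 = 200 ms
U = Ttrans / (Ttrans + RTT)
U = 10 / (10 + 200)
U = 10 / 210 = 0.047619
U% = 4.76%

4.76


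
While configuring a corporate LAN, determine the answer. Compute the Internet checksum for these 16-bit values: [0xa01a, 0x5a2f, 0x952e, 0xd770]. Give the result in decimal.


Given words: [0xa01a, 0x5a2f, 0x952e, 0xd770]
Step 1: Sum all words
Raw sum = 40986 + 23087 + 38190 + 55152 = 157415
Step 2: Fold carry: (26343 + 2) = 26345
One's complement = ~26345 & 0xFFFF = 39190

39190


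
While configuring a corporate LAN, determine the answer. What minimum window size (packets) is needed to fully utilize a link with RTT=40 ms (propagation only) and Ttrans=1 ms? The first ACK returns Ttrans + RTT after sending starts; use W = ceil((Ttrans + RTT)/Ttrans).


Given: Ttrans = 1 ms, RTT = 40 ms (= 2 * Tprop, Tprop = 20 ms)
Time until first ACK returns = Ttrans + RTT = 1 + 40 = 41 ms
Need W * Ttrans >= Ttrans + RTT  ->  W >= (Ttrans + RTT) / Ttrans
(Ttrans + RTT) / Ttrans = 41 / 1 = 41
W_min = ceil(41) = 41

41


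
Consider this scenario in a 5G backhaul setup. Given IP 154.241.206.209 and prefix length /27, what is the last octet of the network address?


Given: IP = 154.241.206.209, prefix = /27
Subnet mask = 255.255.255.224
Last octet of IP: 209
Last octet of mask: 224
Network last octet = 209 AND 224 = 192

192


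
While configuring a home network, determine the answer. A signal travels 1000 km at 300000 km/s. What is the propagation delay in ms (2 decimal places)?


Given: distance = 1000 km, speed = 300000 km/s
Delay = distance / speed = 1000 / 300000 seconds
Delay in ms = 1000 * 1000 / 300000
Delay = 3.3333 ms
Rounded to 2 dp = 3.33 ms

3.33


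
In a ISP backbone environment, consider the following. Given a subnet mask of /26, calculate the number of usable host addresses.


Given: subnet mask /26
Host bits = 32 - 26 = 6
Total addresses = 2^6 = 64
Usable hosts = 64 - 2 (network + broadcast) = 62

62


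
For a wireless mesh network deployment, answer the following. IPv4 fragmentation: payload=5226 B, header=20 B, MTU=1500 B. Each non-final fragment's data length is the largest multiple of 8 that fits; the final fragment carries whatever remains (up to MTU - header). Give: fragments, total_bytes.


Max data per non-final fragment = floor((MTU - header)/8)*8 = floor((1500 - 20)/8)*8 = floor(1480/8)*8 = 1480 B
Final fragment needs no 8-byte alignment: it can carry up to MTU - header = 1480 B
Non-final fragments needed = ceil((payload - 1480) / 1480) = ceil(3746/1480) = ceil(2.5311) = 3
Number of fragments = 3 + 1 = 4
Fragment sizes (data): 3 * 1480 B + 786 B (last, 786 <= 1480 OK)
Total bytes sent = payload + n_frags * header = 5226 + 4*20 = 5226 + 80 = 5306 B

4, 5306


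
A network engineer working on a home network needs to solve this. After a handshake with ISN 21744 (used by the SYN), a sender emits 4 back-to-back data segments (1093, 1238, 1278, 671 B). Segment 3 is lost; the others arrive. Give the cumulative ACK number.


SYN uses sequence number 21744; first data byte = ISN + 1 = 21745.
Segment 1: SEQ = 21745, len = 1093 B, covers [21745, 22837]
Segment 2: SEQ = 22838, len = 1238 B, covers [22838, 24075]
Segment 3: SEQ = 24076, len = 1278 B, covers [24076, 25353] [LOST]
Segment 4: SEQ = 25354, len = 671 B, covers [25354, 26024]
In-order data received: bytes [21745, 24075] (segments 1..2).
Segment 3 missing -> gap begins at byte 24076; later segments buffered out of order.
Cumulative ACK = next expected in-order byte = 21745 + 1093 + 1238 = 24076

24076


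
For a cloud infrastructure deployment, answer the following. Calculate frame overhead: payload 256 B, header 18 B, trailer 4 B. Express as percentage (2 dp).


Given: payload = 256 B, header = 18 B, trailer = 4 B
Overhead bytes = header + trailer = 18 + 4 = 22
Total frame = payload + overhead = 256 + 22 = 278
Overhead % = 22 / 278 * 100 = 7.9137% -> 7.91% (2 dp)

7.91


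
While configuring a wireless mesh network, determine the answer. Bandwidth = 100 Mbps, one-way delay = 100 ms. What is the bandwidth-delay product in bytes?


Given: bandwidth = 100 Mbps, delay = 100 ms
BDP in bits = 100 * 10^6 * 100 / 1000
BDP in bits = 10000000
BDP in bytes = 10000000 / 8 = 1250000

1250000


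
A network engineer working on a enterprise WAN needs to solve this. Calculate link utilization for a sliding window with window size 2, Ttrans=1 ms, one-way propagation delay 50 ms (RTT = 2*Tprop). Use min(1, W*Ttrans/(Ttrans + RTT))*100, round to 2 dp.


Given: W = 2, Ttrans = 1 ms, RTT = 100 ms (= 2 * Tprop, Tprop = 50 ms)
Cycle time = Ttrans + RTT = 1 + 100 = 101 ms (first packet sent until its ACK returns)
W * Ttrans = 2 * 1 = 2 ms of sending per cycle
W * Ttrans / (Ttrans + RTT) = 2 / 101 = 0.019802
U = min(1, 0.019802) = 0.019802
U% = 1.98%

1.98


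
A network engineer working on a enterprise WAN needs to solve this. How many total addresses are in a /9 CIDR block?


Given: CIDR prefix /9
Host bits = 32 - 9 = 23
Total addresses = 2^23 = 8388608

8388608


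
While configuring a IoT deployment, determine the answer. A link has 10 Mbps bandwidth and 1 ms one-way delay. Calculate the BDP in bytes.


Given: bandwidth = 10 Mbps, delay = 1 ms
BDP in bits = 10 * 10^6 * 1 / 1000
BDP in bits = 10000
BDP in bytes = 10000 / 8 = 1250

1250


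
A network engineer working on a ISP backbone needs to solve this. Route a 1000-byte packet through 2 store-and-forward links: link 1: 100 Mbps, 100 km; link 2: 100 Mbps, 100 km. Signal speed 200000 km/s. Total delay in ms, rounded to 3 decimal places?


Packet = 1000 bytes = 8000 bits. Store-and-forward: sum (t_trans + t_prop) per link.
Link 1: t_trans = 8000/(100*10^6) s = 0.0800 ms; t_prop = 100/200000 s = 0.5000 ms; subtotal = 0.5800 ms
Link 2: t_trans = 8000/(100*10^6) s = 0.0800 ms; t_prop = 100/200000 s = 0.5000 ms; subtotal = 0.5800 ms
End-to-end = 0.5800 + 0.5800 = 1.1600 ms -> 1.160 ms (3 dp)

1.160


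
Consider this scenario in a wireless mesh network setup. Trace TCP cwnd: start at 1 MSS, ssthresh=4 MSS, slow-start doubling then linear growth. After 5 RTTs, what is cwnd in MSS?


RTT 0: cwnd = 1 MSS (initial)
RTT 1: cwnd = 2 MSS (slow start, doubled)
RTT 2: cwnd = 4 MSS (slow start, doubled)
RTT 3: cwnd = 5 MSS (congestion avoidance, +1)
RTT 4: cwnd = 6 MSS (congestion avoidance, +1)
RTT 5: cwnd = 7 MSS (congestion avoidance, +1)

7


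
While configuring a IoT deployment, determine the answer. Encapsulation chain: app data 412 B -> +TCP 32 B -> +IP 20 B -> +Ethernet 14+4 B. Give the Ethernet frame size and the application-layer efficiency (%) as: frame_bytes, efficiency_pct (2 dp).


TCP segment = 412 + 32 = 444 B
IP packet = 444 + 20 = 464 B
Ethernet frame = 464 + 14 + 4 = 482 B
Efficiency = app / frame = 412 / 482 = 0.854772 = 85.4772% -> 85.48% (2 dp)

482, 85.48


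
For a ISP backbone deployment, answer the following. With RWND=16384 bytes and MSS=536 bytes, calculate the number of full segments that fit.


Given: RWND = 16384 bytes, MSS = 536 bytes
Full segments = floor(RWND / MSS)
Full segments = floor(16384 / 536)
Full segments = floor(30.5672) = 30

30


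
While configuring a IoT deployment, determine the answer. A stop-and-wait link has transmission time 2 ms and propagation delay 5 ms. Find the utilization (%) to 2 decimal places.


Given: Ttrans = 2 ms, Tprop = 5 ms
RTT = 2 * Tprop = 2 * 5 = 10 ms
U = Ttrans / (Ttrans + RTT)
U = 2 / (2 + 10)
U = 2 / 12 = 0.166667
U% = 16.67%

16.67


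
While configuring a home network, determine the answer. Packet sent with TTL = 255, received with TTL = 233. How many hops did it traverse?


Given: initial TTL = 255, received TTL = 233
Hops = initial TTL - received TTL
Hops = 255 - 233 = 22

22


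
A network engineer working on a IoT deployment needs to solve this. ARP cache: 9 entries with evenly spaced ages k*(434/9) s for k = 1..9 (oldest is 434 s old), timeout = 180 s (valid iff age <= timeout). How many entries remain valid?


Ages are k * 434/9 s for k = 1..9 (spacing = 48.2222 s).
Entry k is valid iff k * 434/9 <= 180 iff k <= 9 * 180 / 434 = 3.7327
n_valid = floor(3.7327) = 3
(n_stale = 9 - 3 = 6)

3


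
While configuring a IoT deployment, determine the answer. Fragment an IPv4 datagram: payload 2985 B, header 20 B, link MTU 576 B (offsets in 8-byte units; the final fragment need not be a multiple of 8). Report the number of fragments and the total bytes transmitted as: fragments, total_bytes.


Max data per non-final fragment = floor((MTU - header)/8)*8 = floor((576 - 20)/8)*8 = floor(556/8)*8 = 552 B
Final fragment needs no 8-byte alignment: it can carry up to MTU - header = 556 B
Non-final fragments needed = ceil((payload - 556) / 552) = ceil(2429/552) = ceil(4.4004) = 5
Number of fragments = 5 + 1 = 6
Fragment sizes (data): 5 * 552 B + 225 B (last, 225 <= 556 OK)
Total bytes sent = payload + n_frags * header = 2985 + 6*20 = 2985 + 120 = 3105 B

6, 3105


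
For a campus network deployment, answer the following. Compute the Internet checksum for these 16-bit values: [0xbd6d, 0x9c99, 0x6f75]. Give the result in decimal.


Given words: [0xbd6d, 0x9c99, 0x6f75]
Step 1: Sum all words
Raw sum = 48493 + 40089 + 28533 = 117115
Step 2: Fold carry: (51579 + 1) = 51580
One's complement = ~51580 & 0xFFFF = 13955

13955


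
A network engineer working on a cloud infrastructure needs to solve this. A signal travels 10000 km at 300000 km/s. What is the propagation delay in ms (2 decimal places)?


Given: distance = 10000 km, speed = 300000 km/s
Delay = distance / speed = 10000 / 300000 seconds
Delay in ms = 10000 * 1000 / 300000
Delay = 33.3333 ms
Rounded to 2 dp = 33.33 ms

33.33


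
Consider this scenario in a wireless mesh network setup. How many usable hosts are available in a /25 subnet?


Given: subnet mask /25
Host bits = 32 - 25 = 7
Total addresses = 2^7 = 128
Usable hosts = 128 - 2 (network + broadcast) = 126

126


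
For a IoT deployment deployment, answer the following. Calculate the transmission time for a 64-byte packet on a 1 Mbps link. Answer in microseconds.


Given: packet = 64 bytes, bandwidth = 1 Mbps
Packet in bits = 64 * 8 = 512 bits
Bandwidth = 1 * 10^6 = 1000000 bps
Time = 512 / 1000000 seconds
Time in us = 512 * 10^6 / 1000000 = 512

512


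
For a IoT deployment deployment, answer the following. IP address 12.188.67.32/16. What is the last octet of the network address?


Given: IP = 12.188.67.32, prefix = /16
Subnet mask = 255.255.0.0
Last octet of IP: 32
Last octet of mask: 0
Network last octet = 32 AND 0 = 0

0


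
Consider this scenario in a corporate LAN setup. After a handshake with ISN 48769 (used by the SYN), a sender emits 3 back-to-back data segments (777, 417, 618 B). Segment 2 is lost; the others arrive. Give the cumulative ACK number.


SYN uses sequence number 48769; first data byte = ISN + 1 = 48770.
Segment 1: SEQ = 48770, len = 777 B, covers [48770, 49546]
Segment 2: SEQ = 49547, len = 417 B, covers [49547, 49963] [LOST]
Segment 3: SEQ = 49964, len = 618 B, covers [49964, 50581]
In-order data received: bytes [48770, 49546] (segments 1..1).
Segment 2 missing -> gap begins at byte 49547; later segments buffered out of order.
Cumulative ACK = next expected in-order byte = 48770 + 777 = 49547

49547


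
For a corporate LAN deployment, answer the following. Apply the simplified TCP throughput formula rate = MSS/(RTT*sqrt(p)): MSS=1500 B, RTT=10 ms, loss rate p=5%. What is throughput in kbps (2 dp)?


Given: MSS = 1500 bytes, RTT = 10 ms, loss = 5%
RTT in seconds = 10 / 1000 = 0.01
Loss rate = 5% = 0.05
sqrt(loss) = sqrt(0.05) = 0.223606797750
Throughput (bytes/s) = 1500 / (0.01 * 0.223606797750) = 670820.3932
Throughput (kbps) = 670820.3932 * 8 / 1000 = 5366.563146 -> 5366.56 kbps (2 dp)

5366.56


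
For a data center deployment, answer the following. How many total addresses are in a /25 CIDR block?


Given: CIDR prefix /25
Host bits = 32 - 25 = 7
Total addresses = 2^7 = 128

128


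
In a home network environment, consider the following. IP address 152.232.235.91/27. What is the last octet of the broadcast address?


Given: IP = 152.232.235.91, prefix = /27
Host bits = 32 - 27 = 5
Network last octet = 91 AND mask = 64
Host part size = 2^5 - 1 = 31
Broadcast last octet = 64 OR 31 = 95

95


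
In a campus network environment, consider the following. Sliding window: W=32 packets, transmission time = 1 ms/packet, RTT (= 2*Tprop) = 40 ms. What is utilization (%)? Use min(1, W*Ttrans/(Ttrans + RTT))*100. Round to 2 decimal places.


Given: W = 32, Ttrans = 1 ms, RTT = 40 ms (= 2 * Tprop, Tprop = 20 ms)
Cycle time = Ttrans + RTT = 1 + 40 = 41 ms (first packet sent until its ACK returns)
W * Ttrans = 32 * 1 = 32 ms of sending per cycle
W * Ttrans / (Ttrans + RTT) = 32 / 41 = 0.780488
U = min(1, 0.780488) = 0.780488
U% = 78.05%

78.05


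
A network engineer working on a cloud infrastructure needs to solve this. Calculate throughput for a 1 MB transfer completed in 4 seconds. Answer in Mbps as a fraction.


Given: file = 1 MB, time = 4 s
File in Mb = 1 * 8 = 8 Mb
Throughput = 8 / 4 Mbps
Throughput = 2 Mbps

2


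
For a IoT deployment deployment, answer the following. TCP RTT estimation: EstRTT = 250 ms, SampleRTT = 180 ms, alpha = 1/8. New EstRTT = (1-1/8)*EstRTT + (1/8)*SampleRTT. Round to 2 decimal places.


Given: EstRTT = 250 ms, SampleRTT = 180 ms, alpha = 1/8
New EstRTT = (1 - alpha) * EstRTT + alpha * SampleRTT
(7/8) * 250 = 218.75
(1/8) * 180 = 22.5
New EstRTT = 218.75 + 22.5 = 241.25 ms -> 241.25 ms (2 dp)

241.25


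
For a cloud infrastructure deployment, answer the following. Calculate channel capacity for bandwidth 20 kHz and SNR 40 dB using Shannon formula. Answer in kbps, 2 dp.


Given: B = 20 kHz, SNR = 40 dB
SNR linear = 10^(40/10) = 10000
1 + SNR = 10001
log2(10001) = 13.2878566418
C = 20 * 1000 * 13.2878566418 = 265757.1328 bps
C = 265.757133 kbps -> 265.76 kbps (2 dp)

265.76


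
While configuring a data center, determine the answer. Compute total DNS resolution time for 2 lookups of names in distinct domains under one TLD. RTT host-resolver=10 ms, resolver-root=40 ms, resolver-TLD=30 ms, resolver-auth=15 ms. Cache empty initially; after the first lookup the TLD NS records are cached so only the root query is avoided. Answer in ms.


Lookup 1 (cold cache): local + root + TLD + auth = 10 + 40 + 30 + 15 = 95 ms
Lookups 2..2 (TLD NS cached -> skip root; new domain -> still ask TLD and auth): local + TLD + auth = 10 + 30 + 15 = 55 ms each
Remaining 1 lookups: 1 * 55 = 55 ms
Total = 95 + 55 = 150 ms

150


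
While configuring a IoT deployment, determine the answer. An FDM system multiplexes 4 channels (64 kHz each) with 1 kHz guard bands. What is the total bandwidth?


Given: 4 channels, 64 kHz each, guard = 1 kHz
Channel bandwidth = 4 * 64 = 256 kHz
Guard bands = 3 gaps * 1 kHz = 3 kHz
Total = 256 + 3 = 259 kHz

259


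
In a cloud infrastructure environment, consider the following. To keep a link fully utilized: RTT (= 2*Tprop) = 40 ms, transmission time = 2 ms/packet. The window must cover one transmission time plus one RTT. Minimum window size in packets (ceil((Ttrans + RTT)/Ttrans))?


Given: Ttrans = 2 ms, RTT = 40 ms (= 2 * Tprop, Tprop = 20 ms)
Time until first ACK returns = Ttrans + RTT = 2 + 40 = 42 ms
Need W * Ttrans >= Ttrans + RTT  ->  W >= (Ttrans + RTT) / Ttrans
(Ttrans + RTT) / Ttrans = 42 / 2 = 21
W_min = ceil(21) = 21

21


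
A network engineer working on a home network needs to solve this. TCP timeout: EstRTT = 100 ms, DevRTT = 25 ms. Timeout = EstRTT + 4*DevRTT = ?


Given: EstRTT = 100 ms, DevRTT = 25 ms
Timeout = EstRTT + 4 * DevRTT
4 * DevRTT = 4 * 25 = 100
Timeout = 100 + 100 = 200 ms

200


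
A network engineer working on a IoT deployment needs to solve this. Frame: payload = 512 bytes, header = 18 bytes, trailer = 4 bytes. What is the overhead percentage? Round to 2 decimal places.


Given: payload = 512 B, header = 18 B, trailer = 4 B
Overhead bytes = header + trailer = 18 + 4 = 22
Total frame = payload + overhead = 512 + 22 = 534
Overhead % = 22 / 534 * 100 = 4.1199% -> 4.12% (2 dp)

4.12


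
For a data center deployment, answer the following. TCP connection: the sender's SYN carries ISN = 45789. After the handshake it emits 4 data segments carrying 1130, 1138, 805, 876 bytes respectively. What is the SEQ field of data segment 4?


The SYN occupies sequence number ISN = 45789, so the first data byte is ISN + 1 = 45790.
SEQ of data segment i = (ISN + 1) + sum of payload sizes of segments 1..i-1.
Segment 1: SEQ = 45790, payload = 1130 bytes
Segment 2: SEQ = 46920, payload = 1138 bytes
Segment 3: SEQ = 48058, payload = 805 bytes
Segment 4: SEQ = 48863, payload = 876 bytes
SEQ of segment 4 = 45790 + 1130 + 1138 + 805 = 48863

48863


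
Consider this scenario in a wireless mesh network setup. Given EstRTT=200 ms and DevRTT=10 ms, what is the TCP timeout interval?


Given: EstRTT = 200 ms, DevRTT = 10 ms
Timeout = EstRTT + 4 * DevRTT
4 * DevRTT = 4 * 10 = 40
Timeout = 200 + 40 = 240 ms

240


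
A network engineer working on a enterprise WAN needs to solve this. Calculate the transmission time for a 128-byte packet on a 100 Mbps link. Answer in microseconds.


Given: packet = 128 bytes, bandwidth = 100 Mbps
Packet in bits = 128 * 8 = 1024 bits
Bandwidth = 100 * 10^6 = 100000000 bps
Time = 1024 / 100000000 seconds
Time in us = 1024 * 10^6 / 100000000 = 10.24

10.24


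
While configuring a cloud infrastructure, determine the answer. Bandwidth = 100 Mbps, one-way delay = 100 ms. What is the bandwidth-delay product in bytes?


Given: bandwidth = 100 Mbps, delay = 100 ms
BDP in bits = 100 * 10^6 * 100 / 1000
BDP in bits = 10000000
BDP in bytes = 10000000 / 8 = 1250000

1250000


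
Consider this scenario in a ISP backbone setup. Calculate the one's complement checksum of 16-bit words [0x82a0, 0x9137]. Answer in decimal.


Given words: [0x82a0, 0x9137]
Step 1: Sum all words
Raw sum = 33440 + 37175 = 70615
Step 2: Fold carry: (5079 + 1) = 5080
One's complement = ~5080 & 0xFFFF = 60455

60455


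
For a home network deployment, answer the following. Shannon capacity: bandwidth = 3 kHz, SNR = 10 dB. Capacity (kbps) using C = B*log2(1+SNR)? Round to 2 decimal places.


Given: B = 3 kHz, SNR = 10 dB
SNR linear = 10^(10/10) = 10
1 + SNR = 11
log2(11) = 3.4594316186
C = 3 * 1000 * 3.4594316186 = 10378.2949 bps
C = 10.378295 kbps -> 10.38 kbps (2 dp)

10.38


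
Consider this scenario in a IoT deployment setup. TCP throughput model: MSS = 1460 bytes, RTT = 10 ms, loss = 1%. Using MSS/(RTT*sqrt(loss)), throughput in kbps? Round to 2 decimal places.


Given: MSS = 1460 bytes, RTT = 10 ms, loss = 1%
RTT in seconds = 10 / 1000 = 0.01
Loss rate = 1% = 0.01
sqrt(loss) = sqrt(0.01) = 0.1
Throughput (bytes/s) = 1460 / (0.01 * 0.1) = 1460000.0000
Throughput (kbps) = 1460000.0000 * 8 / 1000 = 11680.000000 -> 11680.00 kbps (2 dp)

11680.00


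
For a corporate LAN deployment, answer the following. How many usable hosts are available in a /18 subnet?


Given: subnet mask /18
Host bits = 32 - 18 = 14
Total addresses = 2^14 = 16384
Usable hosts = 16384 - 2 (network + broadcast) = 16382

16382


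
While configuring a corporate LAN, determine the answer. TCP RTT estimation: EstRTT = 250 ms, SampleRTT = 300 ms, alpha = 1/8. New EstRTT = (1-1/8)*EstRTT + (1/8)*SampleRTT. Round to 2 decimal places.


Given: EstRTT = 250 ms, SampleRTT = 300 ms, alpha = 1/8
New EstRTT = (1 - alpha) * EstRTT + alpha * SampleRTT
(7/8) * 250 = 218.75
(1/8) * 300 = 37.5
New EstRTT = 218.75 + 37.5 = 256.25 ms -> 256.25 ms (2 dp)

256.25


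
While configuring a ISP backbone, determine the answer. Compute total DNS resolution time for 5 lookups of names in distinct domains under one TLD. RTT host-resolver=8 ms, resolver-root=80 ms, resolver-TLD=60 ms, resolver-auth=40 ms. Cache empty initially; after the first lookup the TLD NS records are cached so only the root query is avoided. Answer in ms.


Lookup 1 (cold cache): local + root + TLD + auth = 8 + 80 + 60 + 40 = 188 ms
Lookups 2..5 (TLD NS cached -> skip root; new domain -> still ask TLD and auth): local + TLD + auth = 8 + 60 + 40 = 108 ms each
Remaining 4 lookups: 4 * 108 = 432 ms
Total = 188 + 432 = 620 ms

620


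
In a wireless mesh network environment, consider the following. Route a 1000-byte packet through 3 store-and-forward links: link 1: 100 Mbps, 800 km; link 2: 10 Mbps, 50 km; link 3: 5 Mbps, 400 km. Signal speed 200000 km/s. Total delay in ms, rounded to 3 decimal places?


Packet = 1000 bytes = 8000 bits. Store-and-forward: sum (t_trans + t_prop) per link.
Link 1: t_trans = 8000/(100*10^6) s = 0.0800 ms; t_prop = 800/200000 s = 4.0000 ms; subtotal = 4.0800 ms
Link 2: t_trans = 8000/(10*10^6) s = 0.8000 ms; t_prop = 50/200000 s = 0.2500 ms; subtotal = 1.0500 ms
Link 3: t_trans = 8000/(5*10^6) s = 1.6000 ms; t_prop = 400/200000 s = 2.0000 ms; subtotal = 3.6000 ms
End-to-end = 4.0800 + 1.0500 + 3.6000 = 8.7300 ms -> 8.730 ms (3 dp)

8.730


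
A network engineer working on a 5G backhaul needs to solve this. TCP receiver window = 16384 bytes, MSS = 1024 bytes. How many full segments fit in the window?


Given: RWND = 16384 bytes, MSS = 1024 bytes
Full segments = floor(RWND / MSS)
Full segments = floor(16384 / 1024)
Full segments = floor(16.0) = 16

16


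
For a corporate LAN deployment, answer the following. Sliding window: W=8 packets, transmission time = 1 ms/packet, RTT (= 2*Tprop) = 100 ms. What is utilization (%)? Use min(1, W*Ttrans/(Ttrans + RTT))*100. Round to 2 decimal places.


Given: W = 8, Ttrans = 1 ms, RTT = 100 ms (= 2 * Tprop, Tprop = 50 ms)
Cycle time = Ttrans + RTT = 1 + 100 = 101 ms (first packet sent until its ACK returns)
W * Ttrans = 8 * 1 = 8 ms of sending per cycle
W * Ttrans / (Ttrans + RTT) = 8 / 101 = 0.079208
U = min(1, 0.079208) = 0.079208
U% = 7.92%

7.92


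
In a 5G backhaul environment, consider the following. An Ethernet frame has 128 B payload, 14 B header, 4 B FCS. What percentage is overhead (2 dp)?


Given: payload = 128 B, header = 14 B, trailer = 4 B
Overhead bytes = header + trailer = 14 + 4 = 18
Total frame = payload + overhead = 128 + 18 = 146
Overhead % = 18 / 146 * 100 = 12.3288% -> 12.33% (2 dp)

12.33


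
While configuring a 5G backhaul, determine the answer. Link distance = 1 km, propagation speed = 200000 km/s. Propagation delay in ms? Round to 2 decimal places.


Given: distance = 1 km, speed = 200000 km/s
Delay = distance / speed = 1 / 200000 seconds
Delay in ms = 1 * 1000 / 200000
Delay = 0.0050 ms
Rounded to 2 dp = 0.01 ms

0.01


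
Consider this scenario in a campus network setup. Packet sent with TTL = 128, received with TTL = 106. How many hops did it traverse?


Given: initial TTL = 128, received TTL = 106
Hops = initial TTL - received TTL
Hops = 128 - 106 = 22

22


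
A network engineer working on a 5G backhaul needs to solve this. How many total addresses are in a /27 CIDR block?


Given: CIDR prefix /27
Host bits = 32 - 27 = 5
Total addresses = 2^5 = 32

32


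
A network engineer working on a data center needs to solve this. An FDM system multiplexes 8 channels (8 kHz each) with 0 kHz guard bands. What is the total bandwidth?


Given: 8 channels, 8 kHz each, guard = 0 kHz
Channel bandwidth = 8 * 8 = 64 kHz
Guard bands = 7 gaps * 0 kHz = 0 kHz
Total = 64 + 0 = 64 kHz

64


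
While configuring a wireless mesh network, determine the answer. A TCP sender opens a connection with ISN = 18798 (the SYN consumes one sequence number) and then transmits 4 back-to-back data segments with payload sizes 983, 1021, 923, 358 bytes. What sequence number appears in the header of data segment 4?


The SYN occupies sequence number ISN = 18798, so the first data byte is ISN + 1 = 18799.
SEQ of data segment i = (ISN + 1) + sum of payload sizes of segments 1..i-1.
Segment 1: SEQ = 18799, payload = 983 bytes
Segment 2: SEQ = 19782, payload = 1021 bytes
Segment 3: SEQ = 20803, payload = 923 bytes
Segment 4: SEQ = 21726, payload = 358 bytes
SEQ of segment 4 = 18799 + 983 + 1021 + 923 = 21726

21726


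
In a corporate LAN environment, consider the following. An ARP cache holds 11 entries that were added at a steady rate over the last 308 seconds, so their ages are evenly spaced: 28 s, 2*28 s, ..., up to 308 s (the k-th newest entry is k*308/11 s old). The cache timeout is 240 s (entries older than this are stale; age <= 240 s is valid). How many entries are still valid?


Ages are k * 308/11 s for k = 1..11 (spacing = 28.0000 s).
Entry k is valid iff k * 308/11 <= 240 iff k <= 11 * 240 / 308 = 8.5714
n_valid = floor(8.5714) = 8
(n_stale = 11 - 8 = 3)

8


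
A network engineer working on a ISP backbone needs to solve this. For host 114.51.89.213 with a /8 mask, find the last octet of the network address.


Given: IP = 114.51.89.213, prefix = /8
Subnet mask = 255.0.0.0
Last octet of IP: 213
Last octet of mask: 0
Network last octet = 213 AND 0 = 0

0


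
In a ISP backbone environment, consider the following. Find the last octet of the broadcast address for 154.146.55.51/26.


Given: IP = 154.146.55.51, prefix = /26
Host bits = 32 - 26 = 6
Network last octet = 51 AND mask = 0
Host part size = 2^6 - 1 = 63
Broadcast last octet = 0 OR 63 = 63

63


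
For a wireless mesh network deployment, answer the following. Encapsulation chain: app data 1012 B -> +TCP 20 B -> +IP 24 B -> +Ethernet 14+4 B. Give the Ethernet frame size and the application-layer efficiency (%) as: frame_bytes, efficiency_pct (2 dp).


TCP segment = 1012 + 20 = 1032 B
IP packet = 1032 + 24 = 1056 B
Ethernet frame = 1056 + 14 + 4 = 1074 B
Efficiency = app / frame = 1012 / 1074 = 0.942272 = 94.2272% -> 94.23% (2 dp)

1074, 94.23


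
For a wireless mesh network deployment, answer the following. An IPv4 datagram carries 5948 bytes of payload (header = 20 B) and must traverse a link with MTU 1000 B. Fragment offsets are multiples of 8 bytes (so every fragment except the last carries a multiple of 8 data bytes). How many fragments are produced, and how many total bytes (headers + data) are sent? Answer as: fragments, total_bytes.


Max data per non-final fragment = floor((MTU - header)/8)*8 = floor((1000 - 20)/8)*8 = floor(980/8)*8 = 976 B
Final fragment needs no 8-byte alignment: it can carry up to MTU - header = 980 B
Non-final fragments needed = ceil((payload - 980) / 976) = ceil(4968/976) = ceil(5.0902) = 6
Number of fragments = 6 + 1 = 7
Fragment sizes (data): 6 * 976 B + 92 B (last, 92 <= 980 OK)
Total bytes sent = payload + n_frags * header = 5948 + 7*20 = 5948 + 140 = 6088 B

7, 6088


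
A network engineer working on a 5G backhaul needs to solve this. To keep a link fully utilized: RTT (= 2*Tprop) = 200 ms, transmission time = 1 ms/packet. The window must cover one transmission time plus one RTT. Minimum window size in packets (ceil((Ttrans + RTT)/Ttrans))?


Given: Ttrans = 1 ms, RTT = 200 ms (= 2 * Tprop, Tprop = 100 ms)
Time until first ACK returns = Ttrans + RTT = 1 + 200 = 201 ms
Need W * Ttrans >= Ttrans + RTT  ->  W >= (Ttrans + RTT) / Ttrans
(Ttrans + RTT) / Ttrans = 201 / 1 = 201
W_min = ceil(201) = 201

201


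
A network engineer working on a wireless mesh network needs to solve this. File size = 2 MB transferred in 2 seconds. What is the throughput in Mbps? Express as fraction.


Given: file = 2 MB, time = 2 s
File in Mb = 2 * 8 = 16 Mb
Throughput = 16 / 2 Mbps
Throughput = 8 Mbps

8


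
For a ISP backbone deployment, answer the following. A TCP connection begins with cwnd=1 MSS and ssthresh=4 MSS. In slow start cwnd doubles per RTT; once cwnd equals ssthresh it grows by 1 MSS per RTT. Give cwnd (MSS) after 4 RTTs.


RTT 0: cwnd = 1 MSS (initial)
RTT 1: cwnd = 2 MSS (slow start, doubled)
RTT 2: cwnd = 4 MSS (slow start, doubled)
RTT 3: cwnd = 5 MSS (congestion avoidance, +1)
RTT 4: cwnd = 6 MSS (congestion avoidance, +1)

6


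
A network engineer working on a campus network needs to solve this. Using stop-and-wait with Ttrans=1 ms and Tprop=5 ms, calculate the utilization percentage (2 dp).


Given: Ttrans = 1 ms, Tprop = 5 ms
RTT = 2 * Tprop = 2 * 5 = 10 ms
U = Ttrans / (Ttrans + RTT)
U = 1 / (1 + 10)
U = 1 / 11 = 0.090909
U% = 9.09%

9.09


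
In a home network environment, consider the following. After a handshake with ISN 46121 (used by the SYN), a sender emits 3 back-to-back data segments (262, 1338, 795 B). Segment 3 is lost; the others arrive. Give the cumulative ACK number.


SYN uses sequence number 46121; first data byte = ISN + 1 = 46122.
Segment 1: SEQ = 46122, len = 262 B, covers [46122, 46383]
Segment 2: SEQ = 46384, len = 1338 B, covers [46384, 47721]
Segment 3: SEQ = 47722, len = 795 B, covers [47722, 48516] [LOST]
In-order data received: bytes [46122, 47721] (segments 1..2).
Segment 3 missing -> gap begins at byte 47722.
Cumulative ACK = next expected in-order byte = 46122 + 262 + 1338 = 47722

47722


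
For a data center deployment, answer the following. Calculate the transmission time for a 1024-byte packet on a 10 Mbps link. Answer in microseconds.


Given: packet = 1024 bytes, bandwidth = 10 Mbps
Packet in bits = 1024 * 8 = 8192 bits
Bandwidth = 10 * 10^6 = 10000000 bps
Time = 8192 / 10000000 seconds
Time in us = 8192 * 10^6 / 10000000 = 819.2

819.2


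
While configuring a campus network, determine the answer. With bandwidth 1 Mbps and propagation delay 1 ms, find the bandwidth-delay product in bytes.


Given: bandwidth = 1 Mbps, delay = 1 ms
BDP in bits = 1 * 10^6 * 1 / 1000
BDP in bits = 1000
BDP in bytes = 1000 / 8 = 125

125


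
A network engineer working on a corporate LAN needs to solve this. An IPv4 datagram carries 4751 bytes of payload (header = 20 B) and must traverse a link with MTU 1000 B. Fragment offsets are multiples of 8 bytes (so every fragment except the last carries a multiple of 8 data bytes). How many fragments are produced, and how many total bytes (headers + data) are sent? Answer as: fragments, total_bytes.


Max data per non-final fragment = floor((MTU - header)/8)*8 = floor((1000 - 20)/8)*8 = floor(980/8)*8 = 976 B
Final fragment needs no 8-byte alignment: it can carry up to MTU - header = 980 B
Non-final fragments needed = ceil((payload - 980) / 976) = ceil(3771/976) = ceil(3.8637) = 4
Number of fragments = 4 + 1 = 5
Fragment sizes (data): 4 * 976 B + 847 B (last, 847 <= 980 OK)
Total bytes sent = payload + n_frags * header = 4751 + 5*20 = 4751 + 100 = 4851 B

5, 4851


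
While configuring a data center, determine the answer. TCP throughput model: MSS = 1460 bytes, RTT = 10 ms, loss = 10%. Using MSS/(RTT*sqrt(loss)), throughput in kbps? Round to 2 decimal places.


Given: MSS = 1460 bytes, RTT = 10 ms, loss = 10%
RTT in seconds = 10 / 1000 = 0.01
Loss rate = 10% = 0.1
sqrt(loss) = sqrt(0.1) = 0.316227766017
Throughput (bytes/s) = 1460 / (0.01 * 0.316227766017) = 461692.5384
Throughput (kbps) = 461692.5384 * 8 / 1000 = 3693.540307 -> 3693.54 kbps (2 dp)

3693.54


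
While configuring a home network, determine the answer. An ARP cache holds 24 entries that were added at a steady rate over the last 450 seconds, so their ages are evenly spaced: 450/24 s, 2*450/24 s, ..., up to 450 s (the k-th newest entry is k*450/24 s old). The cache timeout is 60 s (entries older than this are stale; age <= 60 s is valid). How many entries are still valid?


Ages are k * 450/24 s for k = 1..24 (spacing = 18.7500 s).
Entry k is valid iff k * 450/24 <= 60 iff k <= 24 * 60 / 450 = 3.2000
n_valid = floor(3.2000) = 3
(n_stale = 24 - 3 = 21)

3


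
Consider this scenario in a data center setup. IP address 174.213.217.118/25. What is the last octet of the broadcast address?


Given: IP = 174.213.217.118, prefix = /25
Host bits = 32 - 25 = 7
Network last octet = 118 AND mask = 0
Host part size = 2^7 - 1 = 127
Broadcast last octet = 0 OR 127 = 127

127


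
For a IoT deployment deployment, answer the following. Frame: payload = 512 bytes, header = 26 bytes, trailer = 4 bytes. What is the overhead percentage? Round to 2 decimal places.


Given: payload = 512 B, header = 26 B, trailer = 4 B
Overhead bytes = header + trailer = 26 + 4 = 30
Total frame = payload + overhead = 512 + 30 = 542
Overhead % = 30 / 542 * 100 = 5.5351% -> 5.54% (2 dp)

5.54


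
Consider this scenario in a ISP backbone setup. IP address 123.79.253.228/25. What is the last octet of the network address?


Given: IP = 123.79.253.228, prefix = /25
Subnet mask = 255.255.255.128
Last octet of IP: 228
Last octet of mask: 128
Network last octet = 228 AND 128 = 128

128


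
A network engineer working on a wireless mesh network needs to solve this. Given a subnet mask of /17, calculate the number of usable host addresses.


Given: subnet mask /17
Host bits = 32 - 17 = 15
Total addresses = 2^15 = 32768
Usable hosts = 32768 - 2 (network + broadcast) = 32766

32766


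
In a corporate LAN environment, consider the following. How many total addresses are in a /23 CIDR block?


Given: CIDR prefix /23
Host bits = 32 - 23 = 9
Total addresses = 2^9 = 512

512


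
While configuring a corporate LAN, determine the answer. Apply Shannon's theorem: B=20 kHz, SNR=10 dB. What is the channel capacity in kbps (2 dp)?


Given: B = 20 kHz, SNR = 10 dB
SNR linear = 10^(10/10) = 10
1 + SNR = 11
log2(11) = 3.4594316186
C = 20 * 1000 * 3.4594316186 = 69188.6324 bps
C = 69.188632 kbps -> 69.19 kbps (2 dp)

69.19


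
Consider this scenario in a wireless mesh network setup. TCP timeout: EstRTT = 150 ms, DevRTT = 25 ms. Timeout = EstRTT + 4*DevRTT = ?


Given: EstRTT = 150 ms, DevRTT = 25 ms
Timeout = EstRTT + 4 * DevRTT
4 * DevRTT = 4 * 25 = 100
Timeout = 150 + 100 = 250 ms

250


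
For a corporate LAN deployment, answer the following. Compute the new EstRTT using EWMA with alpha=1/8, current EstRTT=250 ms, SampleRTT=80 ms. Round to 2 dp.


Given: EstRTT = 250 ms, SampleRTT = 80 ms, alpha = 1/8
New EstRTT = (1 - alpha) * EstRTT + alpha * SampleRTT
(7/8) * 250 = 218.75
(1/8) * 80 = 10
New EstRTT = 218.75 + 10 = 228.75 ms -> 228.75 ms (2 dp)

228.75


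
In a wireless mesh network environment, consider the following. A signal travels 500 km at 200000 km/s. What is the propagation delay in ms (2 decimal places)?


Given: distance = 500 km, speed = 200000 km/s
Delay = distance / speed = 500 / 200000 seconds
Delay in ms = 500 * 1000 / 200000
Delay = 2.5000 ms
Rounded to 2 dp = 2.50 ms

2.50


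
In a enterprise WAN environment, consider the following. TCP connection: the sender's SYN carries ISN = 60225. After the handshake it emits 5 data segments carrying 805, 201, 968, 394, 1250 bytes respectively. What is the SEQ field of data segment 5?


The SYN occupies sequence number ISN = 60225, so the first data byte is ISN + 1 = 60226.
SEQ of data segment i = (ISN + 1) + sum of payload sizes of segments 1..i-1.
Segment 1: SEQ = 60226, payload = 805 bytes
Segment 2: SEQ = 61031, payload = 201 bytes
Segment 3: SEQ = 61232, payload = 968 bytes
Segment 4: SEQ = 62200, payload = 394 bytes
Segment 5: SEQ = 62594, payload = 1250 bytes
SEQ of segment 5 = 60226 + 805 + 201 + 968 + 394 = 62594

62594
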